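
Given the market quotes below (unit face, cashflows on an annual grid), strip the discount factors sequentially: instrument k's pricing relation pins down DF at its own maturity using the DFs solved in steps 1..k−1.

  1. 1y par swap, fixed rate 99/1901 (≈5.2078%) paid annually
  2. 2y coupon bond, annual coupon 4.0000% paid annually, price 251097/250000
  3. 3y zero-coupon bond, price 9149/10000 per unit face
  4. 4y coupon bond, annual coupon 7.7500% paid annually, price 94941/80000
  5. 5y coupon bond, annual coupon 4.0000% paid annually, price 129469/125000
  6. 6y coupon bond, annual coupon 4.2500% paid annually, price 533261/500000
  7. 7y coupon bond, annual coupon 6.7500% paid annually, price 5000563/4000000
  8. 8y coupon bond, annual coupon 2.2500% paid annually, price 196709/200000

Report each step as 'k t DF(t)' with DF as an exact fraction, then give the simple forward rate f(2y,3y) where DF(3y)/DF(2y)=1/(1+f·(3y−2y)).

step 1 [1y] swap r/1=99/1901: DF=(1 − 99/1901·(0))/(1+99/1901) = 1901/2000 ≈ 0.950500
step 2 [2y] bond c/1=1/25: DF=(251097/250000 − 1/25·(0.950500))/(1+1/25) = 2323/2500 ≈ 0.929200
step 3 [3y] zero: DF = P = 9149/10000 ≈ 0.914900
step 4 [4y] bond c/1=31/400: DF=(94941/80000 − 31/400·(0.950500+0.929200+0.914900))/(1+31/400) = 2251/2500 ≈ 0.900400
step 5 [5y] bond c/1=1/25: DF=(129469/125000 − 1/25·(0.950500+0.929200+0.914900+0.900400))/(1+1/25) = 4269/5000 ≈ 0.853800
step 6 [6y] bond c/1=17/400: DF=(533261/500000 − 17/400·(0.950500+0.929200+0.914900+0.900400+0.853800))/(1+17/400) = 1047/1250 ≈ 0.837600
step 7 [7y] bond c/1=27/400: DF=(5000563/4000000 − 27/400·(0.950500+0.929200+0.914900+0.900400+0.853800+0.837600))/(1+27/400) = 1661/2000 ≈ 0.830500
step 8 [8y] bond c/1=9/400: DF=(196709/200000 − 9/400·(0.950500+0.929200+0.914900+0.900400+0.853800+0.837600+0.830500))/(1+9/400) = 8251/10000 ≈ 0.825100

1 1 1901/2000
2 2 2323/2500
3 3 9149/10000
4 4 2251/2500
5 5 4269/5000
6 6 1047/1250
7 7 1661/2000
8 8 8251/10000
f(2y,3y) = ((2323/2500)/(9149/10000) − 1)/(1) = 143/9149 ≈ 1.5630%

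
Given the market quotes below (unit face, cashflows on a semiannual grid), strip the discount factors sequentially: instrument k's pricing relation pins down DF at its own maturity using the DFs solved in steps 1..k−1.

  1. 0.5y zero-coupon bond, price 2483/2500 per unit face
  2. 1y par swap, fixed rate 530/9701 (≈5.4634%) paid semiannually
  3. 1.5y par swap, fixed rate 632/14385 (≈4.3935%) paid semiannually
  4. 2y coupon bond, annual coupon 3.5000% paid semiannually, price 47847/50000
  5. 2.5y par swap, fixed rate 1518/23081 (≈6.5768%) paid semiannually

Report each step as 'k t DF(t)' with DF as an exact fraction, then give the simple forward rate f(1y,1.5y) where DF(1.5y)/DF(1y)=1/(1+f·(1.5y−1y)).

1 1/2 2483/2500
2 1 947/1000
3 3/2 1171/1250
4 2 891/1000
5 5/2 4241/5000
f(1y,1.5y) = ((947/1000)/(1171/1250) − 1)/(1/2) = 51/2342 ≈ 2.1776%

step 1 [0.5y] zero: DF = P = 2483/2500 ≈ 0.993200
step 2 [1y] swap r/2=265/9701: DF=(1 − 265/9701·(0.993200))/(1+265/9701) = 947/1000 ≈ 0.947000
step 3 [1.5y] swap r/2=316/14385: DF=(1 − 316/14385·(0.993200+0.947000))/(1+316/14385) = 1171/1250 ≈ 0.936800
step 4 [2y] bond c/2=7/400: DF=(47847/50000 − 7/400·(0.993200+0.947000+0.936800))/(1+7/400) = 891/1000 ≈ 0.891000
step 5 [2.5y] swap r/2=759/23081: DF=(1 − 759/23081·(0.993200+0.947000+0.936800+0.891000))/(1+759/23081) = 4241/5000 ≈ 0.848200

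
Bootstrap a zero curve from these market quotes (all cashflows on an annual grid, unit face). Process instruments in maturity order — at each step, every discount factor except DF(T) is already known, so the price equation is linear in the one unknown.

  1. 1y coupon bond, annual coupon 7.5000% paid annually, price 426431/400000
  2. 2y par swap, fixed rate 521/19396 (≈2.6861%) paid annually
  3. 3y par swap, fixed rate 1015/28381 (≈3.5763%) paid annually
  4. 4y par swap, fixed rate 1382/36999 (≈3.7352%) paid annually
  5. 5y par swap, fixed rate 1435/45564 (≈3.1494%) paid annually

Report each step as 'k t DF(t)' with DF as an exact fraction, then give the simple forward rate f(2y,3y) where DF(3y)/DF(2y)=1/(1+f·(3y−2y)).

1 1 9917/10000
2 2 9479/10000
3 3 1797/2000
4 4 4309/5000
5 5 1713/2000
f(2y,3y) = ((9479/10000)/(1797/2000) − 1)/(1) = 494/8985 ≈ 5.4981%

step 1 [1y] bond c/1=3/40: DF=(426431/400000 − 3/40·(0))/(1+3/40) = 9917/10000 ≈ 0.991700
step 2 [2y] swap r/1=521/19396: DF=(1 − 521/19396·(0.991700))/(1+521/19396) = 9479/10000 ≈ 0.947900
step 3 [3y] swap r/1=1015/28381: DF=(1 − 1015/28381·(0.991700+0.947900))/(1+1015/28381) = 1797/2000 ≈ 0.898500
step 4 [4y] swap r/1=1382/36999: DF=(1 − 1382/36999·(0.991700+0.947900+0.898500))/(1+1382/36999) = 4309/5000 ≈ 0.861800
step 5 [5y] swap r/1=1435/45564: DF=(1 − 1435/45564·(0.991700+0.947900+0.898500+0.861800))/(1+1435/45564) = 1713/2000 ≈ 0.856500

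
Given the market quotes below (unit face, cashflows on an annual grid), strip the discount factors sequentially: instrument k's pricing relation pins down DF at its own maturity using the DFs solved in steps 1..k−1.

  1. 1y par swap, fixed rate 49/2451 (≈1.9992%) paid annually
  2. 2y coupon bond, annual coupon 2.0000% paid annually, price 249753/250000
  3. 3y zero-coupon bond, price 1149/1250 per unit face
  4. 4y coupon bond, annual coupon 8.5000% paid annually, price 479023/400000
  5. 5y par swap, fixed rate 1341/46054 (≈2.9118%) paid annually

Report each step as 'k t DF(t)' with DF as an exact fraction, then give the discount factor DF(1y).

step 1 [1y] swap r/1=49/2451: DF=(1 − 49/2451·(0))/(1+49/2451) = 2451/2500 ≈ 0.980400
step 2 [2y] bond c/1=1/50: DF=(249753/250000 − 1/50·(0.980400))/(1+1/50) = 4801/5000 ≈ 0.960200
step 3 [3y] zero: DF = P = 1149/1250 ≈ 0.919200
step 4 [4y] bond c/1=17/200: DF=(479023/400000 − 17/200·(0.980400+0.960200+0.919200))/(1+17/200) = 8797/10000 ≈ 0.879700
step 5 [5y] swap r/1=1341/46054: DF=(1 − 1341/46054·(0.980400+0.960200+0.919200+0.879700))/(1+1341/46054) = 8659/10000 ≈ 0.865900

1 1 2451/2500
2 2 4801/5000
3 3 1149/1250
4 4 8797/10000
5 5 8659/10000
DF(1y) = 2451/2500 ≈ 0.980400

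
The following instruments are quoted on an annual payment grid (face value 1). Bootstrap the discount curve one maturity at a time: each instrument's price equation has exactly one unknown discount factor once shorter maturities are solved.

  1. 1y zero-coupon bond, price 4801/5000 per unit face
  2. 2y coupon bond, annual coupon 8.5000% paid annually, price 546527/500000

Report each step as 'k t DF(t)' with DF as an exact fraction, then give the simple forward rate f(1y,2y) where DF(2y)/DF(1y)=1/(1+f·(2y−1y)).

1 1 4801/5000
2 2 4661/5000
f(1y,2y) = ((4801/5000)/(4661/5000) − 1)/(1) = 140/4661 ≈ 3.0036%

step 1 [1y] zero: DF = P = 4801/5000 ≈ 0.960200
step 2 [2y] bond c/1=17/200: DF=(546527/500000 − 17/200·(0.960200))/(1+17/200) = 4661/5000 ≈ 0.932200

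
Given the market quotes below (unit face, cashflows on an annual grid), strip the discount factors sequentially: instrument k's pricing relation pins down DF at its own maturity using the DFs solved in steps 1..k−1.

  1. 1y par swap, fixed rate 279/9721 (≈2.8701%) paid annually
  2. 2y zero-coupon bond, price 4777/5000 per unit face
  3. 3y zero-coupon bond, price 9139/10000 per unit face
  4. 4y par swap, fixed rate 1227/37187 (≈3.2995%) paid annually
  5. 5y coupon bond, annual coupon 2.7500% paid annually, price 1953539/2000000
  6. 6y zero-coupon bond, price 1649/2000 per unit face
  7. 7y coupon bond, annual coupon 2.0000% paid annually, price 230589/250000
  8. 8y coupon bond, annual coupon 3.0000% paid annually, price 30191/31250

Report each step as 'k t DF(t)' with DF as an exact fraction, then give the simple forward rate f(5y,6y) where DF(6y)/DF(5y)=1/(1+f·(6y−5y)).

1 1 9721/10000
2 2 4777/5000
3 3 9139/10000
4 4 8773/10000
5 5 8511/10000
6 6 1649/2000
7 7 1597/2000
8 8 947/1250
f(5y,6y) = ((8511/10000)/(1649/2000) − 1)/(1) = 266/8245 ≈ 3.2262%

step 1 [1y] swap r/1=279/9721: DF=(1 − 279/9721·(0))/(1+279/9721) = 9721/10000 ≈ 0.972100
step 2 [2y] zero: DF = P = 4777/5000 ≈ 0.955400
step 3 [3y] zero: DF = P = 9139/10000 ≈ 0.913900
step 4 [4y] swap r/1=1227/37187: DF=(1 − 1227/37187·(0.972100+0.955400+0.913900))/(1+1227/37187) = 8773/10000 ≈ 0.877300
step 5 [5y] bond c/1=11/400: DF=(1953539/2000000 − 11/400·(0.972100+0.955400+0.913900+0.877300))/(1+11/400) = 8511/10000 ≈ 0.851100
step 6 [6y] zero: DF = P = 1649/2000 ≈ 0.824500
step 7 [7y] bond c/1=1/50: DF=(230589/250000 − 1/50·(0.972100+0.955400+0.913900+0.877300+0.851100+0.824500))/(1+1/50) = 1597/2000 ≈ 0.798500
step 8 [8y] bond c/1=3/100: DF=(30191/31250 − 3/100·(0.972100+0.955400+0.913900+0.877300+0.851100+0.824500+0.798500))/(1+3/100) = 947/1250 ≈ 0.757600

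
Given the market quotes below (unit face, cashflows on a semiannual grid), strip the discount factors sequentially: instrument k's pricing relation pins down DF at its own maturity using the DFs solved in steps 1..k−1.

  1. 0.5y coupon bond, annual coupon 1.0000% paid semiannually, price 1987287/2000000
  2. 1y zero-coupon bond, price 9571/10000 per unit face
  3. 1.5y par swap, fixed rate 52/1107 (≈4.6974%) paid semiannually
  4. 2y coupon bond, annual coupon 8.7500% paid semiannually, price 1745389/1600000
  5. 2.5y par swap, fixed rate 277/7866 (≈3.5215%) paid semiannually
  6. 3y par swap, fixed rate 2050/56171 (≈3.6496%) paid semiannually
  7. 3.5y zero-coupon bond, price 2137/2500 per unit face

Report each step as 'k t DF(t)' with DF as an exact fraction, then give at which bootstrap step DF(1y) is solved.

1 1/2 9887/10000
2 1 9571/10000
3 3/2 2331/2500
4 2 1849/2000
5 5/2 9169/10000
6 3 359/400
7 7/2 2137/2500
DF(1y) is solved at step 2

step 1 [0.5y] bond c/2=1/200: DF=(1987287/2000000 − 1/200·(0))/(1+1/200) = 9887/10000 ≈ 0.988700
step 2 [1y] zero: DF = P = 9571/10000 ≈ 0.957100
step 3 [1.5y] swap r/2=26/1107: DF=(1 − 26/1107·(0.988700+0.957100))/(1+26/1107) = 2331/2500 ≈ 0.932400
step 4 [2y] bond c/2=7/160: DF=(1745389/1600000 − 7/160·(0.988700+0.957100+0.932400))/(1+7/160) = 1849/2000 ≈ 0.924500
step 5 [2.5y] swap r/2=277/15732: DF=(1 − 277/15732·(0.988700+0.957100+0.932400+0.924500))/(1+277/15732) = 9169/10000 ≈ 0.916900
step 6 [3y] swap r/2=1025/56171: DF=(1 − 1025/56171·(0.988700+0.957100+0.932400+0.924500+0.916900))/(1+1025/56171) = 359/400 ≈ 0.897500
step 7 [3.5y] zero: DF = P = 2137/2500 ≈ 0.854800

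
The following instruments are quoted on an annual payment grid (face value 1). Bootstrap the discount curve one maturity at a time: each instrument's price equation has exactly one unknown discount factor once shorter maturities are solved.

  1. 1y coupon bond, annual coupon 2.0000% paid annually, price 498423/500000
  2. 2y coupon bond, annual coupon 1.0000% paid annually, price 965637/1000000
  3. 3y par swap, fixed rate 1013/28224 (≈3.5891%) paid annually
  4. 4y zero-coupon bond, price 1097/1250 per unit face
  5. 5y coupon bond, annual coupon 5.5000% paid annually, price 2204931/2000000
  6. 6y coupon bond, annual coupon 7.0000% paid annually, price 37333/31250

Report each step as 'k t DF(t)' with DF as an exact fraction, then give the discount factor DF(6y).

step 1 [1y] bond c/1=1/50: DF=(498423/500000 − 1/50·(0))/(1+1/50) = 9773/10000 ≈ 0.977300
step 2 [2y] bond c/1=1/100: DF=(965637/1000000 − 1/100·(0.977300))/(1+1/100) = 1183/1250 ≈ 0.946400
step 3 [3y] swap r/1=1013/28224: DF=(1 − 1013/28224·(0.977300+0.946400))/(1+1013/28224) = 8987/10000 ≈ 0.898700
step 4 [4y] zero: DF = P = 1097/1250 ≈ 0.877600
step 5 [5y] bond c/1=11/200: DF=(2204931/2000000 − 11/200·(0.977300+0.946400+0.898700+0.877600))/(1+11/200) = 8521/10000 ≈ 0.852100
step 6 [6y] bond c/1=7/100: DF=(37333/31250 − 7/100·(0.977300+0.946400+0.898700+0.877600+0.852100))/(1+7/100) = 8187/10000 ≈ 0.818700

1 1 9773/10000
2 2 1183/1250
3 3 8987/10000
4 4 1097/1250
5 5 8521/10000
6 6 8187/10000
DF(6y) = 8187/10000 ≈ 0.818700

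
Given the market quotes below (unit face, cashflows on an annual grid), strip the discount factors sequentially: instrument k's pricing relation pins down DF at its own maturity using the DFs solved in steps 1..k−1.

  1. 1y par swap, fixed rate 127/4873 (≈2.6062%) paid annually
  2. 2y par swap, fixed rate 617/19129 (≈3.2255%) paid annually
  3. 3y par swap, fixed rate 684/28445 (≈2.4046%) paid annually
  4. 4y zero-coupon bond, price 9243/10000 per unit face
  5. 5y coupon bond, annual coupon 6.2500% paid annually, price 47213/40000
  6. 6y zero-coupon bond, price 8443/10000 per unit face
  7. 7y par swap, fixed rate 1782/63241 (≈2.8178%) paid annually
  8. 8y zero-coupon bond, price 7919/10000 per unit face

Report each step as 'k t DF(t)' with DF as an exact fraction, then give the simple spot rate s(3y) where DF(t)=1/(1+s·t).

step 1 [1y] swap r/1=127/4873: DF=(1 − 127/4873·(0))/(1+127/4873) = 4873/5000 ≈ 0.974600
step 2 [2y] swap r/1=617/19129: DF=(1 − 617/19129·(0.974600))/(1+617/19129) = 9383/10000 ≈ 0.938300
step 3 [3y] swap r/1=684/28445: DF=(1 − 684/28445·(0.974600+0.938300))/(1+684/28445) = 2329/2500 ≈ 0.931600
step 4 [4y] zero: DF = P = 9243/10000 ≈ 0.924300
step 5 [5y] bond c/1=1/16: DF=(47213/40000 − 1/16·(0.974600+0.938300+0.931600+0.924300))/(1+1/16) = 2223/2500 ≈ 0.889200
step 6 [6y] zero: DF = P = 8443/10000 ≈ 0.844300
step 7 [7y] swap r/1=1782/63241: DF=(1 − 1782/63241·(0.974600+0.938300+0.931600+0.924300+0.889200+0.844300))/(1+1782/63241) = 4109/5000 ≈ 0.821800
step 8 [8y] zero: DF = P = 7919/10000 ≈ 0.791900

1 1 4873/5000
2 2 9383/10000
3 3 2329/2500
4 4 9243/10000
5 5 2223/2500
6 6 8443/10000
7 7 4109/5000
8 8 7919/10000
s(3y) = (1/(2329/2500) − 1)/(3) = 57/2329 ≈ 2.4474%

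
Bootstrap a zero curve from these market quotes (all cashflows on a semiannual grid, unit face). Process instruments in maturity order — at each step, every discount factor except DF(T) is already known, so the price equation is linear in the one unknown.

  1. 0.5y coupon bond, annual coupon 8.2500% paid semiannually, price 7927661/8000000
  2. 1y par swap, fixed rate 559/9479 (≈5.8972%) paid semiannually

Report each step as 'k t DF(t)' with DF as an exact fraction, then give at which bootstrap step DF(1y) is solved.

step 1 [0.5y] bond c/2=33/800: DF=(7927661/8000000 − 33/800·(0))/(1+33/800) = 9517/10000 ≈ 0.951700
step 2 [1y] swap r/2=559/18958: DF=(1 − 559/18958·(0.951700))/(1+559/18958) = 9441/10000 ≈ 0.944100

1 1/2 9517/10000
2 1 9441/10000
DF(1y) is solved at step 2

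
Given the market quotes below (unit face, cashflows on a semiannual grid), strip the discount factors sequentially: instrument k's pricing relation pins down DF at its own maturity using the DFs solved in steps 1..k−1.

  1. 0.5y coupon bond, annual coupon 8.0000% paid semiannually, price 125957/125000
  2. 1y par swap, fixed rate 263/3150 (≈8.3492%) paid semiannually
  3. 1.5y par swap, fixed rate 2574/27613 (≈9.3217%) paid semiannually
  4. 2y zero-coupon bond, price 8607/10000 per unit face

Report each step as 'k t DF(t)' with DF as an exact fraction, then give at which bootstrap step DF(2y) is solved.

1 1/2 9689/10000
2 1 9211/10000
3 3/2 8713/10000
4 2 8607/10000
DF(2y) is solved at step 4

step 1 [0.5y] bond c/2=1/25: DF=(125957/125000 − 1/25·(0))/(1+1/25) = 9689/10000 ≈ 0.968900
step 2 [1y] swap r/2=263/6300: DF=(1 − 263/6300·(0.968900))/(1+263/6300) = 9211/10000 ≈ 0.921100
step 3 [1.5y] swap r/2=1287/27613: DF=(1 − 1287/27613·(0.968900+0.921100))/(1+1287/27613) = 8713/10000 ≈ 0.871300
step 4 [2y] zero: DF = P = 8607/10000 ≈ 0.860700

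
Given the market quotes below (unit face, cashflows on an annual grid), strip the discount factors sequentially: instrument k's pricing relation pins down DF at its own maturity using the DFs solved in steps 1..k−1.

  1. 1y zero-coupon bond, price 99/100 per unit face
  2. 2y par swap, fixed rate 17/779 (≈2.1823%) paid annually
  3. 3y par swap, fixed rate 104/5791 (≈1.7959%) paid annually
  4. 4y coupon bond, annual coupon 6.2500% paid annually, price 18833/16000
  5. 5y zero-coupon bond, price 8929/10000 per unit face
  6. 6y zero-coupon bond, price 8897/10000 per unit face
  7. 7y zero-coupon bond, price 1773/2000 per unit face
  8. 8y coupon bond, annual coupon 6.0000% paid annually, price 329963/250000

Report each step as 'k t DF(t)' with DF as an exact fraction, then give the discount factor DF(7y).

1 1 99/100
2 2 383/400
3 3 237/250
4 4 15/16
5 5 8929/10000
6 6 8897/10000
7 7 1773/2000
8 8 8771/10000
DF(7y) = 1773/2000 ≈ 0.886500

step 1 [1y] zero: DF = P = 99/100 ≈ 0.990000
step 2 [2y] swap r/1=17/779: DF=(1 − 17/779·(0.990000))/(1+17/779) = 383/400 ≈ 0.957500
step 3 [3y] swap r/1=104/5791: DF=(1 − 104/5791·(0.990000+0.957500))/(1+104/5791) = 237/250 ≈ 0.948000
step 4 [4y] bond c/1=1/16: DF=(18833/16000 − 1/16·(0.990000+0.957500+0.948000))/(1+1/16) = 15/16 ≈ 0.937500
step 5 [5y] zero: DF = P = 8929/10000 ≈ 0.892900
step 6 [6y] zero: DF = P = 8897/10000 ≈ 0.889700
step 7 [7y] zero: DF = P = 1773/2000 ≈ 0.886500
step 8 [8y] bond c/1=3/50: DF=(329963/250000 − 3/50·(0.990000+0.957500+0.948000+0.937500+0.892900+0.889700+0.886500))/(1+3/50) = 8771/10000 ≈ 0.877100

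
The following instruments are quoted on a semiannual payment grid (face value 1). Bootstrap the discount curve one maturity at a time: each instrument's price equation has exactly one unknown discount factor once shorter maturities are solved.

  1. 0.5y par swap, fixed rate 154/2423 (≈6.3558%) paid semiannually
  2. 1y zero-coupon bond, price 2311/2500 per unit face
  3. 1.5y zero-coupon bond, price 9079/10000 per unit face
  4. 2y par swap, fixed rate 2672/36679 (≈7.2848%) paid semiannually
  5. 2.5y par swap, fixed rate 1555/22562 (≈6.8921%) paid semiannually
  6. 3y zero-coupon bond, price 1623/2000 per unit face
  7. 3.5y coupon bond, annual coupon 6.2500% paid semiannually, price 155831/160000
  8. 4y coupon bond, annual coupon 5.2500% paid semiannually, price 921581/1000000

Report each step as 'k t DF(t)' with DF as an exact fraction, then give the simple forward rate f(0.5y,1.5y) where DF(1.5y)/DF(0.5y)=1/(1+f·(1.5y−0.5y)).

1 1/2 2423/2500
2 1 2311/2500
3 3/2 9079/10000
4 2 1083/1250
5 5/2 1689/2000
6 3 1623/2000
7 7/2 7831/10000
8 4 3709/5000
f(0.5y,1.5y) = ((2423/2500)/(9079/10000) − 1)/(1) = 613/9079 ≈ 6.7518%

step 1 [0.5y] swap r/2=77/2423: DF=(1 − 77/2423·(0))/(1+77/2423) = 2423/2500 ≈ 0.969200
step 2 [1y] zero: DF = P = 2311/2500 ≈ 0.924400
step 3 [1.5y] zero: DF = P = 9079/10000 ≈ 0.907900
step 4 [2y] swap r/2=1336/36679: DF=(1 − 1336/36679·(0.969200+0.924400+0.907900))/(1+1336/36679) = 1083/1250 ≈ 0.866400
step 5 [2.5y] swap r/2=1555/45124: DF=(1 − 1555/45124·(0.969200+0.924400+0.907900+0.866400))/(1+1555/45124) = 1689/2000 ≈ 0.844500
step 6 [3y] zero: DF = P = 1623/2000 ≈ 0.811500
step 7 [3.5y] bond c/2=1/32: DF=(155831/160000 − 1/32·(0.969200+0.924400+0.907900+0.866400+0.844500+0.811500))/(1+1/32) = 7831/10000 ≈ 0.783100
step 8 [4y] bond c/2=21/800: DF=(921581/1000000 − 21/800·(0.969200+0.924400+0.907900+0.866400+0.844500+0.811500+0.783100))/(1+21/800) = 3709/5000 ≈ 0.741800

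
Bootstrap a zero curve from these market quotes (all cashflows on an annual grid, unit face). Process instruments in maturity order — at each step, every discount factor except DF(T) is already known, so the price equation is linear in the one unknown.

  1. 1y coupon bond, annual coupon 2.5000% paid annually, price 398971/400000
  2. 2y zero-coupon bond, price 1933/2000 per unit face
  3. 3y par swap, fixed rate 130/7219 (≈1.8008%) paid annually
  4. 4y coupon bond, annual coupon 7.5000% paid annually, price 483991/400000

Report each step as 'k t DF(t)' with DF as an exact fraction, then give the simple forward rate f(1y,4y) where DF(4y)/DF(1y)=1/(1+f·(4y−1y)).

1 1 9731/10000
2 2 1933/2000
3 3 237/250
4 4 9241/10000
f(1y,4y) = ((9731/10000)/(9241/10000) − 1)/(3) = 490/27723 ≈ 1.7675%

step 1 [1y] bond c/1=1/40: DF=(398971/400000 − 1/40·(0))/(1+1/40) = 9731/10000 ≈ 0.973100
step 2 [2y] zero: DF = P = 1933/2000 ≈ 0.966500
step 3 [3y] swap r/1=130/7219: DF=(1 − 130/7219·(0.973100+0.966500))/(1+130/7219) = 237/250 ≈ 0.948000
step 4 [4y] bond c/1=3/40: DF=(483991/400000 − 3/40·(0.973100+0.966500+0.948000))/(1+3/40) = 9241/10000 ≈ 0.924100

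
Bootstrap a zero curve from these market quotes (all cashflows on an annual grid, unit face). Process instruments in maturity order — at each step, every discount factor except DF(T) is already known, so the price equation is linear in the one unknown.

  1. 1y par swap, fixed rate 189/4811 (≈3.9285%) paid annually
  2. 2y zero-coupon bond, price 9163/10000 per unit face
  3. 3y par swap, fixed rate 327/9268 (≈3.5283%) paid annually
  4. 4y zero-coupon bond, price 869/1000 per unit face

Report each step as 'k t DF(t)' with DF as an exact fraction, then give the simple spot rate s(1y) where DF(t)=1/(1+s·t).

step 1 [1y] swap r/1=189/4811: DF=(1 − 189/4811·(0))/(1+189/4811) = 4811/5000 ≈ 0.962200
step 2 [2y] zero: DF = P = 9163/10000 ≈ 0.916300
step 3 [3y] swap r/1=327/9268: DF=(1 − 327/9268·(0.962200+0.916300))/(1+327/9268) = 9019/10000 ≈ 0.901900
step 4 [4y] zero: DF = P = 869/1000 ≈ 0.869000

1 1 4811/5000
2 2 9163/10000
3 3 9019/10000
4 4 869/1000
s(1y) = (1/(4811/5000) − 1)/(1) = 189/4811 ≈ 3.9285%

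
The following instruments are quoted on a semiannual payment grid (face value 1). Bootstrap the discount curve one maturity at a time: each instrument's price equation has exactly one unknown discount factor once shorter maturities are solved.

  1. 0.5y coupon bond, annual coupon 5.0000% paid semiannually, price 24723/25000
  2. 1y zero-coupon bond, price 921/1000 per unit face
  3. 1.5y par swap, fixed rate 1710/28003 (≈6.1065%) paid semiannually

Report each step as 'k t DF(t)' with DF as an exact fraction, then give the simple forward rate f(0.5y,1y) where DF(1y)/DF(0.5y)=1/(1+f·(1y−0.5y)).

step 1 [0.5y] bond c/2=1/40: DF=(24723/25000 − 1/40·(0))/(1+1/40) = 603/625 ≈ 0.964800
step 2 [1y] zero: DF = P = 921/1000 ≈ 0.921000
step 3 [1.5y] swap r/2=855/28003: DF=(1 − 855/28003·(0.964800+0.921000))/(1+855/28003) = 1829/2000 ≈ 0.914500

1 1/2 603/625
2 1 921/1000
3 3/2 1829/2000
f(0.5y,1y) = ((603/625)/(921/1000) − 1)/(1/2) = 146/1535 ≈ 9.5114%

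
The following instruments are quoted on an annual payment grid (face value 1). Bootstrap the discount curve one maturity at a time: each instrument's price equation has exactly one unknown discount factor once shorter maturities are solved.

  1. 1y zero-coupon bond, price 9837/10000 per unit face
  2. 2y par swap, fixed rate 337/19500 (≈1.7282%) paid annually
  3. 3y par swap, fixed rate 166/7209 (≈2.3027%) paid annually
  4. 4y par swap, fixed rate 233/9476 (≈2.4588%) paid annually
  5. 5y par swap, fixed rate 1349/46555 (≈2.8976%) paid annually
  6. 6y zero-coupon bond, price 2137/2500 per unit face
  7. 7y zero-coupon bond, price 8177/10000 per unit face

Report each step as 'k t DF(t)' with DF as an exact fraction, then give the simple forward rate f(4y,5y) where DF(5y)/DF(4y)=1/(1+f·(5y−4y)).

1 1 9837/10000
2 2 9663/10000
3 3 1167/1250
4 4 2267/2500
5 5 8651/10000
6 6 2137/2500
7 7 8177/10000
f(4y,5y) = ((2267/2500)/(8651/10000) − 1)/(1) = 417/8651 ≈ 4.8203%

step 1 [1y] zero: DF = P = 9837/10000 ≈ 0.983700
step 2 [2y] swap r/1=337/19500: DF=(1 − 337/19500·(0.983700))/(1+337/19500) = 9663/10000 ≈ 0.966300
step 3 [3y] swap r/1=166/7209: DF=(1 − 166/7209·(0.983700+0.966300))/(1+166/7209) = 1167/1250 ≈ 0.933600
step 4 [4y] swap r/1=233/9476: DF=(1 − 233/9476·(0.983700+0.966300+0.933600))/(1+233/9476) = 2267/2500 ≈ 0.906800
step 5 [5y] swap r/1=1349/46555: DF=(1 − 1349/46555·(0.983700+0.966300+0.933600+0.906800))/(1+1349/46555) = 8651/10000 ≈ 0.865100
step 6 [6y] zero: DF = P = 2137/2500 ≈ 0.854800
step 7 [7y] zero: DF = P = 8177/10000 ≈ 0.817700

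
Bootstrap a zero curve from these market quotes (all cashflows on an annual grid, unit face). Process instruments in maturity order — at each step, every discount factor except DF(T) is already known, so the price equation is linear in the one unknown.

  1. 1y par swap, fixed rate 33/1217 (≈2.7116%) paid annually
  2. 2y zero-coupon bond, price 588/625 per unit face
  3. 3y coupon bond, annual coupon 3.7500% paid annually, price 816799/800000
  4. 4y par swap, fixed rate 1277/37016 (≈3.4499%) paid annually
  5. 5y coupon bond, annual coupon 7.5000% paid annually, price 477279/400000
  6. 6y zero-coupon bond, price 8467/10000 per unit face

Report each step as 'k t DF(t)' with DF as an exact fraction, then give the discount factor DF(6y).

step 1 [1y] swap r/1=33/1217: DF=(1 − 33/1217·(0))/(1+33/1217) = 1217/1250 ≈ 0.973600
step 2 [2y] zero: DF = P = 588/625 ≈ 0.940800
step 3 [3y] bond c/1=3/80: DF=(816799/800000 − 3/80·(0.973600+0.940800))/(1+3/80) = 9149/10000 ≈ 0.914900
step 4 [4y] swap r/1=1277/37016: DF=(1 − 1277/37016·(0.973600+0.940800+0.914900))/(1+1277/37016) = 8723/10000 ≈ 0.872300
step 5 [5y] bond c/1=3/40: DF=(477279/400000 − 3/40·(0.973600+0.940800+0.914900+0.872300))/(1+3/40) = 8517/10000 ≈ 0.851700
step 6 [6y] zero: DF = P = 8467/10000 ≈ 0.846700

1 1 1217/1250
2 2 588/625
3 3 9149/10000
4 4 8723/10000
5 5 8517/10000
6 6 8467/10000
DF(6y) = 8467/10000 ≈ 0.846700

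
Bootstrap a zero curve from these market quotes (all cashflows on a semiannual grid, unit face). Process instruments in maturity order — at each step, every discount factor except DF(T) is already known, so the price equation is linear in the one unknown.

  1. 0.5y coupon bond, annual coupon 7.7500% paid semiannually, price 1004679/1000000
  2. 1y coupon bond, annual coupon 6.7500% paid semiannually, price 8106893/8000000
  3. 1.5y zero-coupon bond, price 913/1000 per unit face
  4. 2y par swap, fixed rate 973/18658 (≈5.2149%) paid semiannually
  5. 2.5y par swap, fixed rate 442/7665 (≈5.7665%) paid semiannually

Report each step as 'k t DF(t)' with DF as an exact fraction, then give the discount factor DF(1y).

1 1/2 1209/1250
2 1 9487/10000
3 3/2 913/1000
4 2 9027/10000
5 5/2 4337/5000
DF(1y) = 9487/10000 ≈ 0.948700

step 1 [0.5y] bond c/2=31/800: DF=(1004679/1000000 − 31/800·(0))/(1+31/800) = 1209/1250 ≈ 0.967200
step 2 [1y] bond c/2=27/800: DF=(8106893/8000000 − 27/800·(0.967200))/(1+27/800) = 9487/10000 ≈ 0.948700
step 3 [1.5y] zero: DF = P = 913/1000 ≈ 0.913000
step 4 [2y] swap r/2=973/37316: DF=(1 − 973/37316·(0.967200+0.948700+0.913000))/(1+973/37316) = 9027/10000 ≈ 0.902700
step 5 [2.5y] swap r/2=221/7665: DF=(1 − 221/7665·(0.967200+0.948700+0.913000+0.902700))/(1+221/7665) = 4337/5000 ≈ 0.867400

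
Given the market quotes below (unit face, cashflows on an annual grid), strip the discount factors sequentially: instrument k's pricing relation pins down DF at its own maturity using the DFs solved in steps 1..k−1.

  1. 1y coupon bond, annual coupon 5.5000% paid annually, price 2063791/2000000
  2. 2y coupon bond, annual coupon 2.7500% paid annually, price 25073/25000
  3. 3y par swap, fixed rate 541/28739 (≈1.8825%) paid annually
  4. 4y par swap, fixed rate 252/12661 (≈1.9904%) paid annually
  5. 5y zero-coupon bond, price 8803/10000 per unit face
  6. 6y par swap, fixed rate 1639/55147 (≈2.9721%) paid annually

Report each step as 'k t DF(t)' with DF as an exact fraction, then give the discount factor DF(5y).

step 1 [1y] bond c/1=11/200: DF=(2063791/2000000 − 11/200·(0))/(1+11/200) = 9781/10000 ≈ 0.978100
step 2 [2y] bond c/1=11/400: DF=(25073/25000 − 11/400·(0.978100))/(1+11/400) = 9499/10000 ≈ 0.949900
step 3 [3y] swap r/1=541/28739: DF=(1 − 541/28739·(0.978100+0.949900))/(1+541/28739) = 9459/10000 ≈ 0.945900
step 4 [4y] swap r/1=252/12661: DF=(1 − 252/12661·(0.978100+0.949900+0.945900))/(1+252/12661) = 2311/2500 ≈ 0.924400
step 5 [5y] zero: DF = P = 8803/10000 ≈ 0.880300
step 6 [6y] swap r/1=1639/55147: DF=(1 − 1639/55147·(0.978100+0.949900+0.945900+0.924400+0.880300))/(1+1639/55147) = 8361/10000 ≈ 0.836100

1 1 9781/10000
2 2 9499/10000
3 3 9459/10000
4 4 2311/2500
5 5 8803/10000
6 6 8361/10000
DF(5y) = 8803/10000 ≈ 0.880300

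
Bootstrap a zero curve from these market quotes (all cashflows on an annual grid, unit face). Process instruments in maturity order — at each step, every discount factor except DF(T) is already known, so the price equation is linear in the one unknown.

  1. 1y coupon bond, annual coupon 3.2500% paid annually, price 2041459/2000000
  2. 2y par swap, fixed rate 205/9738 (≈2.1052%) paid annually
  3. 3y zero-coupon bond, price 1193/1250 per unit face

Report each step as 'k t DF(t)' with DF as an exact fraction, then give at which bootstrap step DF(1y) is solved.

1 1 4943/5000
2 2 959/1000
3 3 1193/1250
DF(1y) is solved at step 1

step 1 [1y] bond c/1=13/400: DF=(2041459/2000000 − 13/400·(0))/(1+13/400) = 4943/5000 ≈ 0.988600
step 2 [2y] swap r/1=205/9738: DF=(1 − 205/9738·(0.988600))/(1+205/9738) = 959/1000 ≈ 0.959000
step 3 [3y] zero: DF = P = 1193/1250 ≈ 0.954400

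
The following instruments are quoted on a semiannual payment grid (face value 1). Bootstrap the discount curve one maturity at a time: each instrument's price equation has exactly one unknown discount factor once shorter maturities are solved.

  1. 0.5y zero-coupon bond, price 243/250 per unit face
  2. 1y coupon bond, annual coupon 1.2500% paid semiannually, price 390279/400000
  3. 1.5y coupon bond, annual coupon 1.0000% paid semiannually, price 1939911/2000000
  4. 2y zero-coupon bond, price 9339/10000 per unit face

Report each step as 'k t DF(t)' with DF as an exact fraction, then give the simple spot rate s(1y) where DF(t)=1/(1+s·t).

step 1 [0.5y] zero: DF = P = 243/250 ≈ 0.972000
step 2 [1y] bond c/2=1/160: DF=(390279/400000 − 1/160·(0.972000))/(1+1/160) = 2409/2500 ≈ 0.963600
step 3 [1.5y] bond c/2=1/200: DF=(1939911/2000000 − 1/200·(0.972000+0.963600))/(1+1/200) = 1911/2000 ≈ 0.955500
step 4 [2y] zero: DF = P = 9339/10000 ≈ 0.933900

1 1/2 243/250
2 1 2409/2500
3 3/2 1911/2000
4 2 9339/10000
s(1y) = (1/(2409/2500) − 1)/(1) = 91/2409 ≈ 3.7775%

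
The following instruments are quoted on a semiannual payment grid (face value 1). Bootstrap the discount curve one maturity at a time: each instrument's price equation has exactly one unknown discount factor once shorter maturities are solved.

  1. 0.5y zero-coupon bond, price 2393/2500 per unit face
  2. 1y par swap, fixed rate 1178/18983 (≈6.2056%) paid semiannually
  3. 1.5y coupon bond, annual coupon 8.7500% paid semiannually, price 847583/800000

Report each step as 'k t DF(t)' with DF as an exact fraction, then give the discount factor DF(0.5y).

1 1/2 2393/2500
2 1 9411/10000
3 3/2 1871/2000
DF(0.5y) = 2393/2500 ≈ 0.957200

step 1 [0.5y] zero: DF = P = 2393/2500 ≈ 0.957200
step 2 [1y] swap r/2=589/18983: DF=(1 − 589/18983·(0.957200))/(1+589/18983) = 9411/10000 ≈ 0.941100
step 3 [1.5y] bond c/2=7/160: DF=(847583/800000 − 7/160·(0.957200+0.941100))/(1+7/160) = 1871/2000 ≈ 0.935500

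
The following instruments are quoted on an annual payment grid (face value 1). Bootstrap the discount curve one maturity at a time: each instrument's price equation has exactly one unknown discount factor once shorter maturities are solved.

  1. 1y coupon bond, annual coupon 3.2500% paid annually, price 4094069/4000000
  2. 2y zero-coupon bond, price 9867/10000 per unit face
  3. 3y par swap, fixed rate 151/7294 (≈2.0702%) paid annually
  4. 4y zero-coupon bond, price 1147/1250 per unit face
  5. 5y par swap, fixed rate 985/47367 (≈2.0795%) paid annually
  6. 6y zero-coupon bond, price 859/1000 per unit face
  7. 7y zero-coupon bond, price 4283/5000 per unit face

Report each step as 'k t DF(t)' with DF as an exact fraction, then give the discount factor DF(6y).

1 1 9913/10000
2 2 9867/10000
3 3 2349/2500
4 4 1147/1250
5 5 1803/2000
6 6 859/1000
7 7 4283/5000
DF(6y) = 859/1000 ≈ 0.859000

step 1 [1y] bond c/1=13/400: DF=(4094069/4000000 − 13/400·(0))/(1+13/400) = 9913/10000 ≈ 0.991300
step 2 [2y] zero: DF = P = 9867/10000 ≈ 0.986700
step 3 [3y] swap r/1=151/7294: DF=(1 − 151/7294·(0.991300+0.986700))/(1+151/7294) = 2349/2500 ≈ 0.939600
step 4 [4y] zero: DF = P = 1147/1250 ≈ 0.917600
step 5 [5y] swap r/1=985/47367: DF=(1 − 985/47367·(0.991300+0.986700+0.939600+0.917600))/(1+985/47367) = 1803/2000 ≈ 0.901500
step 6 [6y] zero: DF = P = 859/1000 ≈ 0.859000
step 7 [7y] zero: DF = P = 4283/5000 ≈ 0.856600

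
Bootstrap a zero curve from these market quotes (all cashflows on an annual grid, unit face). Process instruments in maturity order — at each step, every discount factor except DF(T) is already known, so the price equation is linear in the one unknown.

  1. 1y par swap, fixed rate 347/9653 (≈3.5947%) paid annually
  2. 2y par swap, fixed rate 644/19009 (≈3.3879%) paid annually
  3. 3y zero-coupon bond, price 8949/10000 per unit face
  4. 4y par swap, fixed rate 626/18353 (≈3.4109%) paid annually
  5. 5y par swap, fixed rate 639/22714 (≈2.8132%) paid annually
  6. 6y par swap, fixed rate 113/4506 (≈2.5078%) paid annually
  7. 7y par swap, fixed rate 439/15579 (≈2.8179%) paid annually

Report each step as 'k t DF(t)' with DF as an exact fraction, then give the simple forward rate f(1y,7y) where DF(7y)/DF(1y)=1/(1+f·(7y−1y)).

step 1 [1y] swap r/1=347/9653: DF=(1 − 347/9653·(0))/(1+347/9653) = 9653/10000 ≈ 0.965300
step 2 [2y] swap r/1=644/19009: DF=(1 − 644/19009·(0.965300))/(1+644/19009) = 2339/2500 ≈ 0.935600
step 3 [3y] zero: DF = P = 8949/10000 ≈ 0.894900
step 4 [4y] swap r/1=626/18353: DF=(1 − 626/18353·(0.965300+0.935600+0.894900))/(1+626/18353) = 2187/2500 ≈ 0.874800
step 5 [5y] swap r/1=639/22714: DF=(1 − 639/22714·(0.965300+0.935600+0.894900+0.874800))/(1+639/22714) = 4361/5000 ≈ 0.872200
step 6 [6y] swap r/1=113/4506: DF=(1 − 113/4506·(0.965300+0.935600+0.894900+0.874800+0.872200))/(1+113/4506) = 2161/2500 ≈ 0.864400
step 7 [7y] swap r/1=439/15579: DF=(1 − 439/15579·(0.965300+0.935600+0.894900+0.874800+0.872200+0.864400))/(1+439/15579) = 2061/2500 ≈ 0.824400

1 1 9653/10000
2 2 2339/2500
3 3 8949/10000
4 4 2187/2500
5 5 4361/5000
6 6 2161/2500
7 7 2061/2500
f(1y,7y) = ((9653/10000)/(2061/2500) − 1)/(6) = 1409/49464 ≈ 2.8485%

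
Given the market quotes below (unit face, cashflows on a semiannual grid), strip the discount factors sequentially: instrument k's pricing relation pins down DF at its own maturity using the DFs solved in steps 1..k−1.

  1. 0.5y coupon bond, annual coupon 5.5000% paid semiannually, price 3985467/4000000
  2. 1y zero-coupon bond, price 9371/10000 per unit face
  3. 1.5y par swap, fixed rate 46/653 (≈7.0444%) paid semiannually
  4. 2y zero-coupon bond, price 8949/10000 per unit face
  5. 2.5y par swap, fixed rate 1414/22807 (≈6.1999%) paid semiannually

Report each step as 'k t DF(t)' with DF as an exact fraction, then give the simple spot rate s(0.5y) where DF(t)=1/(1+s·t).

1 1/2 9697/10000
2 1 9371/10000
3 3/2 9011/10000
4 2 8949/10000
5 5/2 4293/5000
s(0.5y) = (1/(9697/10000) − 1)/(1/2) = 606/9697 ≈ 6.2494%

step 1 [0.5y] bond c/2=11/400: DF=(3985467/4000000 − 11/400·(0))/(1+11/400) = 9697/10000 ≈ 0.969700
step 2 [1y] zero: DF = P = 9371/10000 ≈ 0.937100
step 3 [1.5y] swap r/2=23/653: DF=(1 − 23/653·(0.969700+0.937100))/(1+23/653) = 9011/10000 ≈ 0.901100
step 4 [2y] zero: DF = P = 8949/10000 ≈ 0.894900
step 5 [2.5y] swap r/2=707/22807: DF=(1 − 707/22807·(0.969700+0.937100+0.901100+0.894900))/(1+707/22807) = 4293/5000 ≈ 0.858600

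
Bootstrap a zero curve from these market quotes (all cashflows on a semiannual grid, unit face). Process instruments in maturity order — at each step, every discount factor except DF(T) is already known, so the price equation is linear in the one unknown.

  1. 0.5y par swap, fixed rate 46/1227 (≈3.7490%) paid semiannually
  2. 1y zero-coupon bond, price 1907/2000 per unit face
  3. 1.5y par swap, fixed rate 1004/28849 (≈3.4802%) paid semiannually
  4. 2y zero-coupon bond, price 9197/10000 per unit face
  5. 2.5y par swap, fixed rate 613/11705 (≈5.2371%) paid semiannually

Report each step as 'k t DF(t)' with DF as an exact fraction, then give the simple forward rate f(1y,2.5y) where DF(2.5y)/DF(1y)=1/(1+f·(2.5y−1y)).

1 1/2 1227/1250
2 1 1907/2000
3 3/2 4749/5000
4 2 9197/10000
5 5/2 4387/5000
f(1y,2.5y) = ((1907/2000)/(4387/5000) − 1)/(3/2) = 761/13161 ≈ 5.7822%

step 1 [0.5y] swap r/2=23/1227: DF=(1 − 23/1227·(0))/(1+23/1227) = 1227/1250 ≈ 0.981600
step 2 [1y] zero: DF = P = 1907/2000 ≈ 0.953500
step 3 [1.5y] swap r/2=502/28849: DF=(1 − 502/28849·(0.981600+0.953500))/(1+502/28849) = 4749/5000 ≈ 0.949800
step 4 [2y] zero: DF = P = 9197/10000 ≈ 0.919700
step 5 [2.5y] swap r/2=613/23410: DF=(1 − 613/23410·(0.981600+0.953500+0.949800+0.919700))/(1+613/23410) = 4387/5000 ≈ 0.877400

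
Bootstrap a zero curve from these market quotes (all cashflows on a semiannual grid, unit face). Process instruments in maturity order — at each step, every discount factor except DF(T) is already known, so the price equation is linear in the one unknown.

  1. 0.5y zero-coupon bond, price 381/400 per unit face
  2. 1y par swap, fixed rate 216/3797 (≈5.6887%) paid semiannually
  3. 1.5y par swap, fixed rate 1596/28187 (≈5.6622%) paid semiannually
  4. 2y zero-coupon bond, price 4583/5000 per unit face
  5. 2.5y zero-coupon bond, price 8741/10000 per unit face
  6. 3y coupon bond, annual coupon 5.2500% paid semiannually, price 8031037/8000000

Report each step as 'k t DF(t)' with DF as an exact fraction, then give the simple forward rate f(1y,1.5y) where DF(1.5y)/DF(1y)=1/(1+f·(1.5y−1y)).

1 1/2 381/400
2 1 473/500
3 3/2 4601/5000
4 2 4583/5000
5 5/2 8741/10000
6 3 8603/10000
f(1y,1.5y) = ((473/500)/(4601/5000) − 1)/(1/2) = 6/107 ≈ 5.6075%

step 1 [0.5y] zero: DF = P = 381/400 ≈ 0.952500
step 2 [1y] swap r/2=108/3797: DF=(1 − 108/3797·(0.952500))/(1+108/3797) = 473/500 ≈ 0.946000
step 3 [1.5y] swap r/2=798/28187: DF=(1 − 798/28187·(0.952500+0.946000))/(1+798/28187) = 4601/5000 ≈ 0.920200
step 4 [2y] zero: DF = P = 4583/5000 ≈ 0.916600
step 5 [2.5y] zero: DF = P = 8741/10000 ≈ 0.874100
step 6 [3y] bond c/2=21/800: DF=(8031037/8000000 − 21/800·(0.952500+0.946000+0.920200+0.916600+0.874100))/(1+21/800) = 8603/10000 ≈ 0.860300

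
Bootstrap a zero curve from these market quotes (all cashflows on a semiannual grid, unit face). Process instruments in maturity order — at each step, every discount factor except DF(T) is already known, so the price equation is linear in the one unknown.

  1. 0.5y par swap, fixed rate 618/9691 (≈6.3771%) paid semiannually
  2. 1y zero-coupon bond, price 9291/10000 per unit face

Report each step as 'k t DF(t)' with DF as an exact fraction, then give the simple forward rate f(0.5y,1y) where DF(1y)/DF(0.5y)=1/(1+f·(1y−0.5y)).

1 1/2 9691/10000
2 1 9291/10000
f(0.5y,1y) = ((9691/10000)/(9291/10000) − 1)/(1/2) = 800/9291 ≈ 8.6105%

step 1 [0.5y] swap r/2=309/9691: DF=(1 − 309/9691·(0))/(1+309/9691) = 9691/10000 ≈ 0.969100
step 2 [1y] zero: DF = P = 9291/10000 ≈ 0.929100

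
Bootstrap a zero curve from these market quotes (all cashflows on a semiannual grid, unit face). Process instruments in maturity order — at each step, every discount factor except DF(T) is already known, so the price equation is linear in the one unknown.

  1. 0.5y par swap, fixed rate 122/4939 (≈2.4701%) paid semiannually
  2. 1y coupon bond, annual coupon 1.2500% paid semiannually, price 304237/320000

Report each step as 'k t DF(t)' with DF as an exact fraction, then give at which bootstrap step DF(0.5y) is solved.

step 1 [0.5y] swap r/2=61/4939: DF=(1 − 61/4939·(0))/(1+61/4939) = 4939/5000 ≈ 0.987800
step 2 [1y] bond c/2=1/160: DF=(304237/320000 − 1/160·(0.987800))/(1+1/160) = 9387/10000 ≈ 0.938700

1 1/2 4939/5000
2 1 9387/10000
DF(0.5y) is solved at step 1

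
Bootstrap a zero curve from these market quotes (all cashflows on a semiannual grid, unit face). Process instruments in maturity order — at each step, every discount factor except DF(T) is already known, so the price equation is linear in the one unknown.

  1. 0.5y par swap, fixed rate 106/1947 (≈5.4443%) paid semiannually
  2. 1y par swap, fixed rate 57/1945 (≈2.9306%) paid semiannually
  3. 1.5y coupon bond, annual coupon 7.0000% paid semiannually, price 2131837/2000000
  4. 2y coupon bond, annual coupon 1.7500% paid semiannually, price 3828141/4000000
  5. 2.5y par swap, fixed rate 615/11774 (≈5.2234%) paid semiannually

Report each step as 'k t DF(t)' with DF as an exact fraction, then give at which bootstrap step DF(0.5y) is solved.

1 1/2 1947/2000
2 1 1943/2000
3 3/2 9641/10000
4 2 1847/2000
5 5/2 877/1000
DF(0.5y) is solved at step 1

step 1 [0.5y] swap r/2=53/1947: DF=(1 − 53/1947·(0))/(1+53/1947) = 1947/2000 ≈ 0.973500
step 2 [1y] swap r/2=57/3890: DF=(1 − 57/3890·(0.973500))/(1+57/3890) = 1943/2000 ≈ 0.971500
step 3 [1.5y] bond c/2=7/200: DF=(2131837/2000000 − 7/200·(0.973500+0.971500))/(1+7/200) = 9641/10000 ≈ 0.964100
step 4 [2y] bond c/2=7/800: DF=(3828141/4000000 − 7/800·(0.973500+0.971500+0.964100))/(1+7/800) = 1847/2000 ≈ 0.923500
step 5 [2.5y] swap r/2=615/23548: DF=(1 − 615/23548·(0.973500+0.971500+0.964100+0.923500))/(1+615/23548) = 877/1000 ≈ 0.877000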